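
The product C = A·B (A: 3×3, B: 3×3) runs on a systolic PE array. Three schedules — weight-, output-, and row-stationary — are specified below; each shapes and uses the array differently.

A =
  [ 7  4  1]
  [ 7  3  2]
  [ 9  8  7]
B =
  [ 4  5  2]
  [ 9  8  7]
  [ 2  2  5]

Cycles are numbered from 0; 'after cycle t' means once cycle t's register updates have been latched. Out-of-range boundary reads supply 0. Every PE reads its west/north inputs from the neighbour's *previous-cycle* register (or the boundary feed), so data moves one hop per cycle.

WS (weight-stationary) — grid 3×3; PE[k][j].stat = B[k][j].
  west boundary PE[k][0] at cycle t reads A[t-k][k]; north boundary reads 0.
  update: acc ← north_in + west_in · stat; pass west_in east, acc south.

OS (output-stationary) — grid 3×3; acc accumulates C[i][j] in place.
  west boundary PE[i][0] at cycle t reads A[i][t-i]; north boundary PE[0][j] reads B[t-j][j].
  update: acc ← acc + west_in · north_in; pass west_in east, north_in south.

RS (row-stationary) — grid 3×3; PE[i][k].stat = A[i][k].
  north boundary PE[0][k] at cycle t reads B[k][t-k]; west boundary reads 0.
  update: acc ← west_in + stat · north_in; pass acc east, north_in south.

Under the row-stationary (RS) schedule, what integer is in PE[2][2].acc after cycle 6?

RS 3×3: PE[2][2] cycle-by-cycle (with neighbour feeds):
  step 0 · PE1,2: acc=0; fwd→0 fwd↓0
  step 0 · PE2,1: acc=0; fwd→0 fwd↓0
  step 0 · PE2,2: acc=0; fwd→0 fwd↓0
  step 1 · PE1,2: acc=0; fwd→0 fwd↓0
  step 1 · PE2,1: acc=0; fwd→0 fwd↓0
  step 1 · PE2,2: acc=0; fwd→0 fwd↓0
  step 2 · PE1,2: acc=0; fwd→0 fwd↓0
  step 2 · PE2,1: acc=0; fwd→0 fwd↓0
  step 2 · PE2,2: acc=0; fwd→0 fwd↓0
  step 3 · PE1,2: acc=59; fwd→59 fwd↓2
  step 3 · PE2,1: acc=108; fwd→108 fwd↓9
  step 3 · PE2,2: acc=0; fwd→0 fwd↓0
  step 4 · PE1,2: acc=63; fwd→63 fwd↓2
  step 4 · PE2,1: acc=109; fwd→109 fwd↓8
  step 4 · PE2,2: acc=122; fwd→122 fwd↓2
  step 5 · PE1,2: acc=45; fwd→45 fwd↓5
  step 5 · PE2,1: acc=74; fwd→74 fwd↓7
  step 5 · PE2,2: acc=123; fwd→123 fwd↓2
  step 6 · PE1,2: acc=0; fwd→0 fwd↓0
  step 6 · PE2,1: acc=0; fwd→0 fwd↓0
  step 6 · PE2,2: acc=109; fwd→109 fwd↓5

PE[2][2].acc = 109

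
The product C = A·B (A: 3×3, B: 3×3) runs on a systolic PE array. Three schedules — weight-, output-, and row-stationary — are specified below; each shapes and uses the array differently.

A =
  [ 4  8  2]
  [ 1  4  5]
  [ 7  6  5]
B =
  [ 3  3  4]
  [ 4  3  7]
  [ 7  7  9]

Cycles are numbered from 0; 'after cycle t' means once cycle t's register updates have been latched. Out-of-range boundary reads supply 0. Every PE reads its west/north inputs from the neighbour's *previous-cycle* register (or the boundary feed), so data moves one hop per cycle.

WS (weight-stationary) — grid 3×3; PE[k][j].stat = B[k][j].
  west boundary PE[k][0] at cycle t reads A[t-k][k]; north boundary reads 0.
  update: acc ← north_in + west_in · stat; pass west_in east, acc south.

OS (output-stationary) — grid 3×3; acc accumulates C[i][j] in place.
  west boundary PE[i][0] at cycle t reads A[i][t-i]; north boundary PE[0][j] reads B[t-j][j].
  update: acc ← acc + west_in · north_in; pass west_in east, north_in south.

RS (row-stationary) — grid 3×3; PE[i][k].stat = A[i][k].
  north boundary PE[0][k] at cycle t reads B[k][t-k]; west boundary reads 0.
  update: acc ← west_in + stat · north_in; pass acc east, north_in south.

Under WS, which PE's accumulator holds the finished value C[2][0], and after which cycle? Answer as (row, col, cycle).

(row, col, cycle) = (2, 0, 4)

WS — PE[2][0] is where C[2][0] collects:
  0: (2,0).acc=0  regs=<0,0>
  1: (2,0).acc=0  regs=<0,0>
  2: (2,0).acc=58  regs=<2,58>
  3: (2,0).acc=54  regs=<5,54>
  4: (2,0).acc=80  regs=<5,80>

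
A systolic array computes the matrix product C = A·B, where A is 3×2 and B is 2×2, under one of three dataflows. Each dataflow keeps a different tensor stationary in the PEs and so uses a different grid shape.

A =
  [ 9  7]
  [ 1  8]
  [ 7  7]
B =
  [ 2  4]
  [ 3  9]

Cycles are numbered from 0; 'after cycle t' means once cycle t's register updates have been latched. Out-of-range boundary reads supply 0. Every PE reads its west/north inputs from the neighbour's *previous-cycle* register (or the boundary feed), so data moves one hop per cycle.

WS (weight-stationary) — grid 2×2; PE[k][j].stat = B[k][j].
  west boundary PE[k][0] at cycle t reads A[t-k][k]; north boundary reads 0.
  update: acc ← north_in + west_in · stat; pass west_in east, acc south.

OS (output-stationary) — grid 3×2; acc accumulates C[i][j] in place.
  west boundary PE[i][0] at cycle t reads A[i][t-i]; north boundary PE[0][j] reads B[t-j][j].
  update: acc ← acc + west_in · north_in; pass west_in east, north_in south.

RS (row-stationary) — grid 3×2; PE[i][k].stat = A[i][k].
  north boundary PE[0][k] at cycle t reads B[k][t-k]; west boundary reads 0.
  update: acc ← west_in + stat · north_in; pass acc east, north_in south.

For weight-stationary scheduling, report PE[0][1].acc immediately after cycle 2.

WS on a 2×2 grid — tracing PE[0][1] and its feeders:
  after 0 — PE[0][0] acc=18, pass-E 9, pass-S 18
  after 0 — PE[0][1] acc=0, pass-E 0, pass-S 0
  after 1 — PE[0][0] acc=2, pass-E 1, pass-S 2
  after 1 — PE[0][1] acc=36, pass-E 9, pass-S 36
  after 2 — PE[0][0] acc=14, pass-E 7, pass-S 14
  after 2 — PE[0][1] acc=4, pass-E 1, pass-S 4

PE[0][1].acc = 4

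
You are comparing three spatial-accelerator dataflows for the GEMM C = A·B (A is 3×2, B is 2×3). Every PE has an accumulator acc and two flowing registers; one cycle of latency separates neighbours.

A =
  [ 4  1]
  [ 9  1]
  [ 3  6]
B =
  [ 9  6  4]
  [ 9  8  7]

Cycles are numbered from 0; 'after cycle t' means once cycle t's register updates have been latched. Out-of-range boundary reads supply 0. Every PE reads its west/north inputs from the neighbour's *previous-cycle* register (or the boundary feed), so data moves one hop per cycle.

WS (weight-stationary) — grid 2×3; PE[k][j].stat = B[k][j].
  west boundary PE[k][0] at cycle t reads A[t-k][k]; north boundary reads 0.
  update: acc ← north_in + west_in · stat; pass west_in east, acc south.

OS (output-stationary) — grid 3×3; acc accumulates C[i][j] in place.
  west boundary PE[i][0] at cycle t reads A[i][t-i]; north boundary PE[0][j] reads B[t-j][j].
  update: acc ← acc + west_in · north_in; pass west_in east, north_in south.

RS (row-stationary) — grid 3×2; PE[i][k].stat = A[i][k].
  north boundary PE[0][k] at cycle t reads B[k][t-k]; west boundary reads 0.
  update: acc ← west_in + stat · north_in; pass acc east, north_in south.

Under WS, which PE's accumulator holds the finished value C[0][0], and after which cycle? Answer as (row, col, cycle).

Under WS, C[0][0] lands at PE[1][0]:
  [0] (1,0) acc=0 (h:0 v:0)
  [1] (1,0) acc=45 (h:1 v:45)

(row, col, cycle) = (1, 0, 1)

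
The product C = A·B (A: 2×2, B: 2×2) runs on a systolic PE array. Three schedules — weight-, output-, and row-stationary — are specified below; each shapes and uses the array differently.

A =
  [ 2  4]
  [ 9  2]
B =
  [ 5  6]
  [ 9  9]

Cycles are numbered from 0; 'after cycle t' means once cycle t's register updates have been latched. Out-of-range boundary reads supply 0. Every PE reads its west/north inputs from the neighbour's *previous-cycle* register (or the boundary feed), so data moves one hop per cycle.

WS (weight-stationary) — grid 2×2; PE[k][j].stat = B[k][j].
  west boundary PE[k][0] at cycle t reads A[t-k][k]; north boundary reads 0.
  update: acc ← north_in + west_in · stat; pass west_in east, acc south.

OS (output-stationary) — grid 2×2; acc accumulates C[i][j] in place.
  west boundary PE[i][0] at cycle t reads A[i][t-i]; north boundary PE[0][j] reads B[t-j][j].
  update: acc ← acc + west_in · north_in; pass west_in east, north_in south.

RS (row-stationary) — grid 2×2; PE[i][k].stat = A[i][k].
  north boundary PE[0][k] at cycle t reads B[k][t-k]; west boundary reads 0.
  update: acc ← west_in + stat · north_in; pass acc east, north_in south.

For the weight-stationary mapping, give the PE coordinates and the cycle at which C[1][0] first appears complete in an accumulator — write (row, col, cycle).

WS: C[1][0] accumulates in PE[1][0]:
  0: (1,0).acc=0  regs=<0,0>
  1: (1,0).acc=46  regs=<4,46>
  2: (1,0).acc=63  regs=<2,63>

(row, col, cycle) = (1, 0, 2)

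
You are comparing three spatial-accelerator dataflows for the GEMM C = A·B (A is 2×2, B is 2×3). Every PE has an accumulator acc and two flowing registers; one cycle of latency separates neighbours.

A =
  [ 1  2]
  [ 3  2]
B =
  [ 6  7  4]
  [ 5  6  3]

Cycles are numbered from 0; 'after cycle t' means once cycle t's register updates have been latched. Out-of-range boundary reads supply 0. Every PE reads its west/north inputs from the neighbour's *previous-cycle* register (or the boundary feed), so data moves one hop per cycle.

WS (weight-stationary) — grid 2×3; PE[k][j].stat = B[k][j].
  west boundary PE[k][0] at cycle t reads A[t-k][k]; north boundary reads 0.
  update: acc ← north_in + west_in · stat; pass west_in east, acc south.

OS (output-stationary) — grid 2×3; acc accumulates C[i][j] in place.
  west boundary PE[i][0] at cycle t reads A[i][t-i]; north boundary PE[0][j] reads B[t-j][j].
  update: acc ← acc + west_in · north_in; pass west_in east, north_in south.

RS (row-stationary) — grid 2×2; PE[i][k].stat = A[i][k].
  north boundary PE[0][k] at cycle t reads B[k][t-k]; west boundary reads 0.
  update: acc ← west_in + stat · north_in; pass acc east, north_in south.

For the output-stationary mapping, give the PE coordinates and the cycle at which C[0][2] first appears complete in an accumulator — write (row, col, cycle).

OS — PE[0][2] is where C[0][2] collects:
  @0  [0,2]  acc 0  |  →0  ↓0
  @1  [0,2]  acc 0  |  →0  ↓0
  @2  [0,2]  acc 4  |  →1  ↓4
  @3  [0,2]  acc 10  |  →2  ↓3

(row, col, cycle) = (0, 2, 3)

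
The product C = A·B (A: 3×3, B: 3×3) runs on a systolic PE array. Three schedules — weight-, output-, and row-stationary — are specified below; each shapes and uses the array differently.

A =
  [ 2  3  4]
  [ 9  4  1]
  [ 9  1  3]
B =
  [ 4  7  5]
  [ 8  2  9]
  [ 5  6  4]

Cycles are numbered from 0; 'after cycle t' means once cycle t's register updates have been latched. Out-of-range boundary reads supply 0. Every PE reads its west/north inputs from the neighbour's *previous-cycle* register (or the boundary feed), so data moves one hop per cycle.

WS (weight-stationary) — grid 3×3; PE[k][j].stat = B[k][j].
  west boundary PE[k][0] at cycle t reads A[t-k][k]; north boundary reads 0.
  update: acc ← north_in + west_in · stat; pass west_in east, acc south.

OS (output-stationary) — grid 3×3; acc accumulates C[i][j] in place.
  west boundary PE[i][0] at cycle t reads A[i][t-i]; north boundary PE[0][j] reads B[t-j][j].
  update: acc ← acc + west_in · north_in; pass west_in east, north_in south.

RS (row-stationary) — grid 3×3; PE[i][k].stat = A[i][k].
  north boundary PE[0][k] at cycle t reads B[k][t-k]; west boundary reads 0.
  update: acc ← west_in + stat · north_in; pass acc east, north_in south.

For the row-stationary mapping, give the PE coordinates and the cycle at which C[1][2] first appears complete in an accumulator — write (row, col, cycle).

(row, col, cycle) = (1, 2, 5)

Under RS, C[1][2] lands at PE[1][2]:
  step 0 · PE1,2: acc=0; fwd→0 fwd↓0
  step 1 · PE1,2: acc=0; fwd→0 fwd↓0
  step 2 · PE1,2: acc=0; fwd→0 fwd↓0
  step 3 · PE1,2: acc=73; fwd→73 fwd↓5
  step 4 · PE1,2: acc=77; fwd→77 fwd↓6
  step 5 · PE1,2: acc=85; fwd→85 fwd↓4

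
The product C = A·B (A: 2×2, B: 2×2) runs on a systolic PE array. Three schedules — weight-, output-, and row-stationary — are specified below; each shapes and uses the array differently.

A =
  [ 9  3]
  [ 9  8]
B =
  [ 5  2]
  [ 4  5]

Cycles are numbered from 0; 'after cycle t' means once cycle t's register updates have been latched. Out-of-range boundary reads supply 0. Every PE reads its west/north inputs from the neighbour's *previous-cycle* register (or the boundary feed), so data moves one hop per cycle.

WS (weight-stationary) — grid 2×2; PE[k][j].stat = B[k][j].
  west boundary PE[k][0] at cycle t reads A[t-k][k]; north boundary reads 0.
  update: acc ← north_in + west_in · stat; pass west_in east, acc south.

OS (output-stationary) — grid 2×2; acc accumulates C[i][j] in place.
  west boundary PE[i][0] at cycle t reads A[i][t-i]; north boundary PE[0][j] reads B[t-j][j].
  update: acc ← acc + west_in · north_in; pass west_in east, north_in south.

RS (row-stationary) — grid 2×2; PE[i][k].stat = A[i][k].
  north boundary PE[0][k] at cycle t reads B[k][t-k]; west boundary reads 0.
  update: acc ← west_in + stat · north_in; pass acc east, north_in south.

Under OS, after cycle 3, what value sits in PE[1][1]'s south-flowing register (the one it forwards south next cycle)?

register = 5

Tracing OS — 2×2 array, target PE[1][1]:
  t=0 PE[0][1]: acc=0 h=0 v=0
  t=0 PE[1][0]: acc=0 h=0 v=0
  t=0 PE[1][1]: acc=0 h=0 v=0
  t=1 PE[0][1]: acc=18 h=9 v=2
  t=1 PE[1][0]: acc=45 h=9 v=5
  t=1 PE[1][1]: acc=0 h=0 v=0
  t=2 PE[0][1]: acc=33 h=3 v=5
  t=2 PE[1][0]: acc=77 h=8 v=4
  t=2 PE[1][1]: acc=18 h=9 v=2
  t=3 PE[0][1]: acc=33 h=0 v=0
  t=3 PE[1][0]: acc=77 h=0 v=0
  t=3 PE[1][1]: acc=58 h=8 v=5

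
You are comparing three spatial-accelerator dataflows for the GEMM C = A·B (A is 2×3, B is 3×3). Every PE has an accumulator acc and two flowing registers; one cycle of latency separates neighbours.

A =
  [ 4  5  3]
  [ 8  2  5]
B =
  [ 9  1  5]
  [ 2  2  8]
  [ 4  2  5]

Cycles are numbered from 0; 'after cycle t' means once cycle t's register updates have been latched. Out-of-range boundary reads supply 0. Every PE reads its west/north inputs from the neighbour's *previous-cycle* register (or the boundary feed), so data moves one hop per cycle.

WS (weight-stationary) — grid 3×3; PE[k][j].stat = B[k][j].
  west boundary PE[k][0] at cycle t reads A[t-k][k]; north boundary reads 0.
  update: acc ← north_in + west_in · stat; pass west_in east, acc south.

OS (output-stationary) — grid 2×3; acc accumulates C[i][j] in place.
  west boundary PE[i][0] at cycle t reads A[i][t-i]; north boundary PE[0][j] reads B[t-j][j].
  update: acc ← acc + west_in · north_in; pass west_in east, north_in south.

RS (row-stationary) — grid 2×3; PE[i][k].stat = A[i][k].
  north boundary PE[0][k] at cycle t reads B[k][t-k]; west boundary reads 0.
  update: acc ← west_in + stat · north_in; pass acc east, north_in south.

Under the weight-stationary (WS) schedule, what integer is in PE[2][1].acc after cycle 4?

WS on a 3×3 grid — tracing PE[2][1] and its feeders:
  [0] (1,1) acc=0 (h:0 v:0)
  [0] (2,0) acc=0 (h:0 v:0)
  [0] (2,1) acc=0 (h:0 v:0)
  [1] (1,1) acc=0 (h:0 v:0)
  [1] (2,0) acc=0 (h:0 v:0)
  [1] (2,1) acc=0 (h:0 v:0)
  [2] (1,1) acc=14 (h:5 v:14)
  [2] (2,0) acc=58 (h:3 v:58)
  [2] (2,1) acc=0 (h:0 v:0)
  [3] (1,1) acc=12 (h:2 v:12)
  [3] (2,0) acc=96 (h:5 v:96)
  [3] (2,1) acc=20 (h:3 v:20)
  [4] (1,1) acc=0 (h:0 v:0)
  [4] (2,0) acc=0 (h:0 v:0)
  [4] (2,1) acc=22 (h:5 v:22)

PE[2][1].acc = 22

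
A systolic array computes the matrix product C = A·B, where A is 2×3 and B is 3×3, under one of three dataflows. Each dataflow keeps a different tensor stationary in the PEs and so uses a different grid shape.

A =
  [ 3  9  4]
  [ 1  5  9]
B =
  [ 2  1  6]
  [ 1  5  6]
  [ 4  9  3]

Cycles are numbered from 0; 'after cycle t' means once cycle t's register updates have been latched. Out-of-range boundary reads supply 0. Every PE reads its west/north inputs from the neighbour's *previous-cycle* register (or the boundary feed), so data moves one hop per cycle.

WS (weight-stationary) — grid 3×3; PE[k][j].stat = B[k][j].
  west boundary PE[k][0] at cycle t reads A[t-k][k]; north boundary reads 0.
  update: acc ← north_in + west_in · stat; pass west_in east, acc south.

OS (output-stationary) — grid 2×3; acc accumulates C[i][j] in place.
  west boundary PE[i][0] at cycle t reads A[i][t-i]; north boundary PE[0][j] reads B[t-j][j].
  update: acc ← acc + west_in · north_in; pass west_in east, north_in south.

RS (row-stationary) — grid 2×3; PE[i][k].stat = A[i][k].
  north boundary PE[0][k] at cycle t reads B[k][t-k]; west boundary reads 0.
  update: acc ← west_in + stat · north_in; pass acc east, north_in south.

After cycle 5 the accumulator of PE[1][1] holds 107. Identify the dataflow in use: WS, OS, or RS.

dataflow = OS

WS (3×3 grid), PE[1][1]:
  c0 r1c1: 0 / 0 / 0
  c1 r1c1: 0 / 0 / 0
  c2 r1c1: 48 / 9 / 48
  c3 r1c1: 26 / 5 / 26
  c4 r1c1: 0 / 0 / 0
  c5 r1c1: 0 / 0 / 0
OS (2×3 grid), PE[1][1]:
  c0 r1c1: 0 / 0 / 0
  c1 r1c1: 0 / 0 / 0
  c2 r1c1: 1 / 1 / 1
  c3 r1c1: 26 / 5 / 5
  c4 r1c1: 107 / 9 / 9
  c5 r1c1: 107 / 0 / 0
RS (2×3 grid), PE[1][1]:
  c0 r1c1: 0 / 0 / 0
  c1 r1c1: 0 / 0 / 0
  c2 r1c1: 7 / 7 / 1
  c3 r1c1: 26 / 26 / 5
  c4 r1c1: 36 / 36 / 6
  c5 r1c1: 0 / 0 / 0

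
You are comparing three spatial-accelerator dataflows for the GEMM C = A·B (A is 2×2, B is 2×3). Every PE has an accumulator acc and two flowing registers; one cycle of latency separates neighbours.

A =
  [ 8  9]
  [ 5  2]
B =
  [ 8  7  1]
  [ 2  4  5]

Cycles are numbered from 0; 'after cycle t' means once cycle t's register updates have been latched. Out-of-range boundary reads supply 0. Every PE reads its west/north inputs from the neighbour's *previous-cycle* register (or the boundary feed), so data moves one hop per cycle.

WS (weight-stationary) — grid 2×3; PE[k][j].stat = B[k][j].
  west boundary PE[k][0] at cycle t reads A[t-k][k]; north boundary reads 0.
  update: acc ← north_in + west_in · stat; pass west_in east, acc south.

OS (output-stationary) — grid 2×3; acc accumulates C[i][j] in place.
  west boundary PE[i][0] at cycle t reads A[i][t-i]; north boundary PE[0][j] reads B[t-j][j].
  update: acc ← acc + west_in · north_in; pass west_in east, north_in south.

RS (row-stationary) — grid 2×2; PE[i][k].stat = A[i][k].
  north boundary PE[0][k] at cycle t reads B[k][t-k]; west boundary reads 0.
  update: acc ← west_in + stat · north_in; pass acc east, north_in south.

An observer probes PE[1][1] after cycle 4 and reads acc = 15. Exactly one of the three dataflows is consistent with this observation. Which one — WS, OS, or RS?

dataflow = RS

WS (2×3 grid), PE[1][1]:
  c0 r1c1: 0 / 0 / 0
  c1 r1c1: 0 / 0 / 0
  c2 r1c1: 92 / 9 / 92
  c3 r1c1: 43 / 2 / 43
  c4 r1c1: 0 / 0 / 0
OS (2×3 grid), PE[1][1]:
  c0 r1c1: 0 / 0 / 0
  c1 r1c1: 0 / 0 / 0
  c2 r1c1: 35 / 5 / 7
  c3 r1c1: 43 / 2 / 4
  c4 r1c1: 43 / 0 / 0
RS (2×2 grid), PE[1][1]:
  c0 r1c1: 0 / 0 / 0
  c1 r1c1: 0 / 0 / 0
  c2 r1c1: 44 / 44 / 2
  c3 r1c1: 43 / 43 / 4
  c4 r1c1: 15 / 15 / 5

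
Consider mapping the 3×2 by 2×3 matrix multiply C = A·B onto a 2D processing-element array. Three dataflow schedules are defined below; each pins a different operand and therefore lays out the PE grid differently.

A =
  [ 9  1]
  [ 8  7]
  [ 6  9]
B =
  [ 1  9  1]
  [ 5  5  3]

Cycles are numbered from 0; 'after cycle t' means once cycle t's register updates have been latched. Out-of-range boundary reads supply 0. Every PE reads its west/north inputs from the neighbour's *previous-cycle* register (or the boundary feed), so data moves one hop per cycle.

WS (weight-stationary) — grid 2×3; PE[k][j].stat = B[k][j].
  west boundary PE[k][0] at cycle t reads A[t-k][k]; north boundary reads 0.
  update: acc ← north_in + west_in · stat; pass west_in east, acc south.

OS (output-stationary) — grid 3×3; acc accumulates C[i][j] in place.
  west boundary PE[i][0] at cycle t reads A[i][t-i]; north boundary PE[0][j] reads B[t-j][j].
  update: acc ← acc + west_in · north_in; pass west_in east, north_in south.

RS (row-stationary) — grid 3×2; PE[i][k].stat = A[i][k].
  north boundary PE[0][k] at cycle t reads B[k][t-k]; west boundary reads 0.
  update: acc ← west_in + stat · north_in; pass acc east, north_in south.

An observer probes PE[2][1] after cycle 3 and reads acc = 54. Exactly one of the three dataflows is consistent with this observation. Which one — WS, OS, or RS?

— WS: 2×3 array has no PE[2][1].
OS (3×3 grid), PE[2][1]:
  step 0 · PE2,1: acc=0; fwd→0 fwd↓0
  step 1 · PE2,1: acc=0; fwd→0 fwd↓0
  step 2 · PE2,1: acc=0; fwd→0 fwd↓0
  step 3 · PE2,1: acc=54; fwd→6 fwd↓9
RS (3×2 grid), PE[2][1]:
  step 0 · PE2,1: acc=0; fwd→0 fwd↓0
  step 1 · PE2,1: acc=0; fwd→0 fwd↓0
  step 2 · PE2,1: acc=0; fwd→0 fwd↓0
  step 3 · PE2,1: acc=51; fwd→51 fwd↓5

dataflow = OS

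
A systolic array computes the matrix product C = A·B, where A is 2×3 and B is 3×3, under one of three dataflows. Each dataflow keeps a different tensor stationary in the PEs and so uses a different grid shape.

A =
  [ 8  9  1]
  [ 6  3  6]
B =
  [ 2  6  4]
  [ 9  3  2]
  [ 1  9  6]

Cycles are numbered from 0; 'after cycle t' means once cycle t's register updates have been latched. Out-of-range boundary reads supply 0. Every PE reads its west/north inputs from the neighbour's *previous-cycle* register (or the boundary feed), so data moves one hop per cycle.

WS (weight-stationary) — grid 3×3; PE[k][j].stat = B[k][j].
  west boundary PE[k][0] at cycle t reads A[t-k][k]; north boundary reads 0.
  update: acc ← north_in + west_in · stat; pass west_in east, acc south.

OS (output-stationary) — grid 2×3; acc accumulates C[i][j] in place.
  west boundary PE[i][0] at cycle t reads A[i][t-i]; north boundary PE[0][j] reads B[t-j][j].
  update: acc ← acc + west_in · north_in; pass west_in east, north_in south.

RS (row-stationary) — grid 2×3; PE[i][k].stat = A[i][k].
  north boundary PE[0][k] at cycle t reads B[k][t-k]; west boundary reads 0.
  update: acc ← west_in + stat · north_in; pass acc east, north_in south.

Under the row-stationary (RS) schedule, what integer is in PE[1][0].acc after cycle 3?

PE[1][0].acc = 24

RS on a 2×3 grid — tracing PE[1][0] and its feeders:
  after 0 — PE[0][0] acc=16, pass-E 16, pass-S 2
  after 0 — PE[1][0] acc=0, pass-E 0, pass-S 0
  after 1 — PE[0][0] acc=48, pass-E 48, pass-S 6
  after 1 — PE[1][0] acc=12, pass-E 12, pass-S 2
  after 2 — PE[0][0] acc=32, pass-E 32, pass-S 4
  after 2 — PE[1][0] acc=36, pass-E 36, pass-S 6
  after 3 — PE[0][0] acc=0, pass-E 0, pass-S 0
  after 3 — PE[1][0] acc=24, pass-E 24, pass-S 4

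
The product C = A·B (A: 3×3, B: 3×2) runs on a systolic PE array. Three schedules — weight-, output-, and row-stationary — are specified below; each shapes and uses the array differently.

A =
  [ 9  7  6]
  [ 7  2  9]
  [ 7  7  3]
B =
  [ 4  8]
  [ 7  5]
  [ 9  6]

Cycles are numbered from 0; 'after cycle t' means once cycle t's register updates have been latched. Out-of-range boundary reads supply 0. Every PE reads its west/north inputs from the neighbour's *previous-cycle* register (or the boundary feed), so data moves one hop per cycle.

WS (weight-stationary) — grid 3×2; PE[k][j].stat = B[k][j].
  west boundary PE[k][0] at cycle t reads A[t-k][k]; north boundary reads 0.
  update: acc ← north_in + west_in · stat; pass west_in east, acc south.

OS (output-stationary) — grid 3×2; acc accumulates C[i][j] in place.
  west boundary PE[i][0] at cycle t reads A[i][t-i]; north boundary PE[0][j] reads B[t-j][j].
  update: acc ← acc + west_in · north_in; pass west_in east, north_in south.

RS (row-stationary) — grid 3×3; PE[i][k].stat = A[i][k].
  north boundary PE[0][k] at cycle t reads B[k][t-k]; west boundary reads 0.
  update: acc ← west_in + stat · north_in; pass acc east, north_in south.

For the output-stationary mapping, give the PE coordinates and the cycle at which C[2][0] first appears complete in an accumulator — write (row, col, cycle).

Under OS, C[2][0] lands at PE[2][0]:
  @0  [2,0]  acc 0  |  →0  ↓0
  @1  [2,0]  acc 0  |  →0  ↓0
  @2  [2,0]  acc 28  |  →7  ↓4
  @3  [2,0]  acc 77  |  →7  ↓7
  @4  [2,0]  acc 104  |  →3  ↓9

(row, col, cycle) = (2, 0, 4)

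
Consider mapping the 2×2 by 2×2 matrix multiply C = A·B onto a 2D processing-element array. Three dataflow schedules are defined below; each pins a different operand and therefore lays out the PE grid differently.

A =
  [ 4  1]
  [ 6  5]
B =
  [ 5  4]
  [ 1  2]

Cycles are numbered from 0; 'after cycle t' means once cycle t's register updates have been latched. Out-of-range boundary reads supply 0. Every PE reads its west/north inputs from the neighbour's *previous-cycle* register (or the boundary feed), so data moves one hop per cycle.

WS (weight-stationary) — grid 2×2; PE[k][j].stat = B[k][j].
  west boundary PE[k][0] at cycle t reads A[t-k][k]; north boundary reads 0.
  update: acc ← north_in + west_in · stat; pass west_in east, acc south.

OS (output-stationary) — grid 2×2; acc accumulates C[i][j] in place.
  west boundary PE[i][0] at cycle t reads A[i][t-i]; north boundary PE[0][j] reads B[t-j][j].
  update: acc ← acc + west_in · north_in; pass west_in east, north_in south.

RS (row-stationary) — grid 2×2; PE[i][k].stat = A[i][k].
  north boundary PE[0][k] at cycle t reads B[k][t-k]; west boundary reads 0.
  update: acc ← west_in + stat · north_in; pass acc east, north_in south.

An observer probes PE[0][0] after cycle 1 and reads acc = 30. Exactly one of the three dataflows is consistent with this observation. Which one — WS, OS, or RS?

— WS: 2×2; PE[0][0] trace:
  cycle 0: PE[0][0] → acc 20, east 4, south 20
  cycle 1: PE[0][0] → acc 30, east 6, south 30
— OS: 2×2; PE[0][0] trace:
  cycle 0: PE[0][0] → acc 20, east 4, south 5
  cycle 1: PE[0][0] → acc 21, east 1, south 1
— RS: 2×2; PE[0][0] trace:
  cycle 0: PE[0][0] → acc 20, east 20, south 5
  cycle 1: PE[0][0] → acc 16, east 16, south 4

dataflow = WS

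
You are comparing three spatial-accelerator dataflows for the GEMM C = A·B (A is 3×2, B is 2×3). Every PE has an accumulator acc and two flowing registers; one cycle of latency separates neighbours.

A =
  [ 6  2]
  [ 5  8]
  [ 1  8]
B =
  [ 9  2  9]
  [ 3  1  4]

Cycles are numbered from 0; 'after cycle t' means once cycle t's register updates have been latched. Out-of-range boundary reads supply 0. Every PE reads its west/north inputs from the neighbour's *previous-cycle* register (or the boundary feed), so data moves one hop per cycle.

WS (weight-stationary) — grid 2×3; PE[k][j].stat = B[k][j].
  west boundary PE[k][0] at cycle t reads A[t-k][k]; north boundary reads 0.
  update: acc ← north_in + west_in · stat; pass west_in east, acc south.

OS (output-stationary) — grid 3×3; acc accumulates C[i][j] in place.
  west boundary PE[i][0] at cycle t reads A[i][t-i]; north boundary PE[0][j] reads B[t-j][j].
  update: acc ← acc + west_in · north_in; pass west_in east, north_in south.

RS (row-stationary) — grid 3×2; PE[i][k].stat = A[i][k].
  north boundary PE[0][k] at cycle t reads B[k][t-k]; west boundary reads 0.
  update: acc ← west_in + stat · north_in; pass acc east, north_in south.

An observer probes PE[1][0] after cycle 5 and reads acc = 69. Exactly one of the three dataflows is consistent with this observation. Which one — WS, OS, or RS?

— WS: 2×3; PE[1][0] trace:
  0: (1,0).acc=0  regs=<0,0>
  1: (1,0).acc=60  regs=<2,60>
  2: (1,0).acc=69  regs=<8,69>
  3: (1,0).acc=33  regs=<8,33>
  4: (1,0).acc=0  regs=<0,0>
  5: (1,0).acc=0  regs=<0,0>
— OS: 3×3; PE[1][0] trace:
  0: (1,0).acc=0  regs=<0,0>
  1: (1,0).acc=45  regs=<5,9>
  2: (1,0).acc=69  regs=<8,3>
  3: (1,0).acc=69  regs=<0,0>
  4: (1,0).acc=69  regs=<0,0>
  5: (1,0).acc=69  regs=<0,0>
— RS: 3×2; PE[1][0] trace:
  0: (1,0).acc=0  regs=<0,0>
  1: (1,0).acc=45  regs=<45,9>
  2: (1,0).acc=10  regs=<10,2>
  3: (1,0).acc=45  regs=<45,9>
  4: (1,0).acc=0  regs=<0,0>
  5: (1,0).acc=0  regs=<0,0>

dataflow = OS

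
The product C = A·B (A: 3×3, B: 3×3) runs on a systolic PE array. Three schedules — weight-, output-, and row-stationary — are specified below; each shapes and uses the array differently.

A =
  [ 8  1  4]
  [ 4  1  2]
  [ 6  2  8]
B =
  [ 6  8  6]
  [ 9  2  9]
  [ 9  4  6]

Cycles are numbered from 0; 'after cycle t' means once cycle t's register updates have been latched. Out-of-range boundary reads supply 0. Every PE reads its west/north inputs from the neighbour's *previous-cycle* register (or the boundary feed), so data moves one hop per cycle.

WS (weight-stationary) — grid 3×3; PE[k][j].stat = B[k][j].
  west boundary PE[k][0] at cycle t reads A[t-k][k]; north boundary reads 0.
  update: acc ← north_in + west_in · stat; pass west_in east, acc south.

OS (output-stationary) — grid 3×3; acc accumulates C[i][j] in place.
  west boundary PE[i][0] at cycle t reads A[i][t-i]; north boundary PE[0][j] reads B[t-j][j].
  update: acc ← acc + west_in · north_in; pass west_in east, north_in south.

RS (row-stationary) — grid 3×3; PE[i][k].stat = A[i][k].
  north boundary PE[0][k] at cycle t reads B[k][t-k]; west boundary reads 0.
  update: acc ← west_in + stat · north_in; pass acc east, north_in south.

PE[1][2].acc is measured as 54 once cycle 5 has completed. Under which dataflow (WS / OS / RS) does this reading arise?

dataflow = WS

Under WS (3×3), PE[1][2]:
  c0 r1c2: 0 / 0 / 0
  c1 r1c2: 0 / 0 / 0
  c2 r1c2: 0 / 0 / 0
  c3 r1c2: 57 / 1 / 57
  c4 r1c2: 33 / 1 / 33
  c5 r1c2: 54 / 2 / 54
Under OS (3×3), PE[1][2]:
  c0 r1c2: 0 / 0 / 0
  c1 r1c2: 0 / 0 / 0
  c2 r1c2: 0 / 0 / 0
  c3 r1c2: 24 / 4 / 6
  c4 r1c2: 33 / 1 / 9
  c5 r1c2: 45 / 2 / 6
Under RS (3×3), PE[1][2]:
  c0 r1c2: 0 / 0 / 0
  c1 r1c2: 0 / 0 / 0
  c2 r1c2: 0 / 0 / 0
  c3 r1c2: 51 / 51 / 9
  c4 r1c2: 42 / 42 / 4
  c5 r1c2: 45 / 45 / 6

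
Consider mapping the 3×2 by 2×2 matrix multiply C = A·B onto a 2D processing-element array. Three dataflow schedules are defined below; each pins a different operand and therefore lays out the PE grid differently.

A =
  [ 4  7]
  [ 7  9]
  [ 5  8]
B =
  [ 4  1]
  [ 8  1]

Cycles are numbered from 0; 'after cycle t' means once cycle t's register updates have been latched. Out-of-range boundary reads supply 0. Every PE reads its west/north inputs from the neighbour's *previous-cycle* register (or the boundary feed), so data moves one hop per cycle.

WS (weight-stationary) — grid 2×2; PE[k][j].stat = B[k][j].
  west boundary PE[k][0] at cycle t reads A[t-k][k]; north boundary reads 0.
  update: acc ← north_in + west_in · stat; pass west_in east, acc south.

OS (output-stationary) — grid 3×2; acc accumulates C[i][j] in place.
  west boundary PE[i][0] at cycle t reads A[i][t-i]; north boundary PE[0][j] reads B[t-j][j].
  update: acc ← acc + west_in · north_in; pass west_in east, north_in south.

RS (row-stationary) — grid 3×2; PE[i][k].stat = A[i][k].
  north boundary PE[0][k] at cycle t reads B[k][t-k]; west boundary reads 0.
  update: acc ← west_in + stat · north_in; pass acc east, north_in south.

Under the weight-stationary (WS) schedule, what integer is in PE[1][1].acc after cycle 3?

PE[1][1].acc = 16

WS (2×2). Following PE[1][1] plus its west/north inputs:
  0: (0,1).acc=0  regs=<0,0>
  0: (1,0).acc=0  regs=<0,0>
  0: (1,1).acc=0  regs=<0,0>
  1: (0,1).acc=4  regs=<4,4>
  1: (1,0).acc=72  regs=<7,72>
  1: (1,1).acc=0  regs=<0,0>
  2: (0,1).acc=7  regs=<7,7>
  2: (1,0).acc=100  regs=<9,100>
  2: (1,1).acc=11  regs=<7,11>
  3: (0,1).acc=5  regs=<5,5>
  3: (1,0).acc=84  regs=<8,84>
  3: (1,1).acc=16  regs=<9,16>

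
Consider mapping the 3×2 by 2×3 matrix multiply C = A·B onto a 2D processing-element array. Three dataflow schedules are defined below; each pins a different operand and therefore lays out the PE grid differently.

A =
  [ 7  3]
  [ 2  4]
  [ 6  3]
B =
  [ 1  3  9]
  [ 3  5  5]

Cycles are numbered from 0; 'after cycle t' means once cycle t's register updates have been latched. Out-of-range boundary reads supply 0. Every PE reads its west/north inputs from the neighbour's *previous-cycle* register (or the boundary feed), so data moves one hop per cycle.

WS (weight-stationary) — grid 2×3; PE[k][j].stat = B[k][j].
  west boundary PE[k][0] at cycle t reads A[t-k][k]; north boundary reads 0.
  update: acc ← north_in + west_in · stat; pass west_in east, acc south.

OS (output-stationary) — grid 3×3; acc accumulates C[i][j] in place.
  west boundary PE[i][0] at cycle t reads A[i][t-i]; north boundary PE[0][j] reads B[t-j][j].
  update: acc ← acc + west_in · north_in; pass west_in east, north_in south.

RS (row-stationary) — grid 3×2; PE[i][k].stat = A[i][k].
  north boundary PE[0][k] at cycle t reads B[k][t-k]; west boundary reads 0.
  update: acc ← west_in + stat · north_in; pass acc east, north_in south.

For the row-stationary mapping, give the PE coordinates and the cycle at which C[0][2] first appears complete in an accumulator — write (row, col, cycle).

Under RS, C[0][2] lands at PE[0][1]:
  c0 r0c1: 0 / 0 / 0
  c1 r0c1: 16 / 16 / 3
  c2 r0c1: 36 / 36 / 5
  c3 r0c1: 78 / 78 / 5

(row, col, cycle) = (0, 1, 3)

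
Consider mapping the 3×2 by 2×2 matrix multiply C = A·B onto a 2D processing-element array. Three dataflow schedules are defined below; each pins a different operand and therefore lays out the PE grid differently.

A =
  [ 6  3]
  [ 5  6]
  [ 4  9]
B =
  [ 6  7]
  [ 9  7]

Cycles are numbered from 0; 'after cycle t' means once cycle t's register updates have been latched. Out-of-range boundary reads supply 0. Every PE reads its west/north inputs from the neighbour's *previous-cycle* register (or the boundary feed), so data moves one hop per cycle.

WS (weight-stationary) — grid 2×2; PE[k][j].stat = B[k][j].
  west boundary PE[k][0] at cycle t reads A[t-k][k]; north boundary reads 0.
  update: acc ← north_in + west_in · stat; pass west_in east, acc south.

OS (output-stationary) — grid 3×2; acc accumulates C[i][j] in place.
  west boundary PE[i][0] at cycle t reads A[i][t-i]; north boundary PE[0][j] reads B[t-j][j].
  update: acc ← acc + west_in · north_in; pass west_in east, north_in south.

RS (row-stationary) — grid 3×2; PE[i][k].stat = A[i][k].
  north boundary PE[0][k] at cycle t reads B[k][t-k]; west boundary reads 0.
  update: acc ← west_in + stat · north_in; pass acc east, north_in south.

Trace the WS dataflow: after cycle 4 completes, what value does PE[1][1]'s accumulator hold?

PE[1][1].acc = 91

WS 2×2: PE[1][1] cycle-by-cycle (with neighbour feeds):
  @0  [0,1]  acc 0  |  →0  ↓0
  @0  [1,0]  acc 0  |  →0  ↓0
  @0  [1,1]  acc 0  |  →0  ↓0
  @1  [0,1]  acc 42  |  →6  ↓42
  @1  [1,0]  acc 63  |  →3  ↓63
  @1  [1,1]  acc 0  |  →0  ↓0
  @2  [0,1]  acc 35  |  →5  ↓35
  @2  [1,0]  acc 84  |  →6  ↓84
  @2  [1,1]  acc 63  |  →3  ↓63
  @3  [0,1]  acc 28  |  →4  ↓28
  @3  [1,0]  acc 105  |  →9  ↓105
  @3  [1,1]  acc 77  |  →6  ↓77
  @4  [0,1]  acc 0  |  →0  ↓0
  @4  [1,0]  acc 0  |  →0  ↓0
  @4  [1,1]  acc 91  |  →9  ↓91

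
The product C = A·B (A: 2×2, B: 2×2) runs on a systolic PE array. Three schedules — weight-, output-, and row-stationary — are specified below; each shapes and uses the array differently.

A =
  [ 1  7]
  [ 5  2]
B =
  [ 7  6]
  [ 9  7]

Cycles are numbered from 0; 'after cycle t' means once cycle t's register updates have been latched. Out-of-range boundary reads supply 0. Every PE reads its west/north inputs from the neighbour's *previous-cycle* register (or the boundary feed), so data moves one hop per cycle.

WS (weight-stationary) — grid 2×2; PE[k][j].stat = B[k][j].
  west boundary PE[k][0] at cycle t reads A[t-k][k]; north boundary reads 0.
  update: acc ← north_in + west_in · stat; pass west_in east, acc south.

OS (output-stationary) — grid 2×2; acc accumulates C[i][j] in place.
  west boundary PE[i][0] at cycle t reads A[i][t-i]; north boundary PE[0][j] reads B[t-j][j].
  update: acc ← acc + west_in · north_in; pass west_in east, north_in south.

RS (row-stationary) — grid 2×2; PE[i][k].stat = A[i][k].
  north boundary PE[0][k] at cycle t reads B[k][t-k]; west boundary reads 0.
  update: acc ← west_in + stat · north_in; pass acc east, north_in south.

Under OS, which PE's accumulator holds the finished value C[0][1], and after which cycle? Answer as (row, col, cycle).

(row, col, cycle) = (0, 1, 2)

OS — PE[0][1] is where C[0][1] collects:
  [0] (0,1) acc=0 (h:0 v:0)
  [1] (0,1) acc=6 (h:1 v:6)
  [2] (0,1) acc=55 (h:7 v:7)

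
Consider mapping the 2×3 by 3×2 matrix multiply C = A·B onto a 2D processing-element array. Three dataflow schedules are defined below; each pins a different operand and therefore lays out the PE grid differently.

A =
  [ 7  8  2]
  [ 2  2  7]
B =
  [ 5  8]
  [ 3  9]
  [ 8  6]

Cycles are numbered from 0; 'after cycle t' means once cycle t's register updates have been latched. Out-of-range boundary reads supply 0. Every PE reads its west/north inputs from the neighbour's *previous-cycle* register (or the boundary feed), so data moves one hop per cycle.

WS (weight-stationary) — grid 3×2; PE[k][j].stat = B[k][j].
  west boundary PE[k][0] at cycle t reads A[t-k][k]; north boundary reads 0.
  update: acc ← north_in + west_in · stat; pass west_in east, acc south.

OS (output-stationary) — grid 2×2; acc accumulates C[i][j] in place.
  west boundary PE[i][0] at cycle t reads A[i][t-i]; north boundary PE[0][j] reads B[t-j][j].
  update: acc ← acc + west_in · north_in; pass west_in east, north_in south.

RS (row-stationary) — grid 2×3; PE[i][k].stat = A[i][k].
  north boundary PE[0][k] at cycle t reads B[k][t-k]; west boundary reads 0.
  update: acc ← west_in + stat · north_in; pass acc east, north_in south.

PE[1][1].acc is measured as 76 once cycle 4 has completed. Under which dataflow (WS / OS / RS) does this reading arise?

— WS: 3×2; PE[1][1] trace:
  [0] (1,1) acc=0 (h:0 v:0)
  [1] (1,1) acc=0 (h:0 v:0)
  [2] (1,1) acc=128 (h:8 v:128)
  [3] (1,1) acc=34 (h:2 v:34)
  [4] (1,1) acc=0 (h:0 v:0)
— OS: 2×2; PE[1][1] trace:
  [0] (1,1) acc=0 (h:0 v:0)
  [1] (1,1) acc=0 (h:0 v:0)
  [2] (1,1) acc=16 (h:2 v:8)
  [3] (1,1) acc=34 (h:2 v:9)
  [4] (1,1) acc=76 (h:7 v:6)
— RS: 2×3; PE[1][1] trace:
  [0] (1,1) acc=0 (h:0 v:0)
  [1] (1,1) acc=0 (h:0 v:0)
  [2] (1,1) acc=16 (h:16 v:3)
  [3] (1,1) acc=34 (h:34 v:9)
  [4] (1,1) acc=0 (h:0 v:0)

dataflow = OS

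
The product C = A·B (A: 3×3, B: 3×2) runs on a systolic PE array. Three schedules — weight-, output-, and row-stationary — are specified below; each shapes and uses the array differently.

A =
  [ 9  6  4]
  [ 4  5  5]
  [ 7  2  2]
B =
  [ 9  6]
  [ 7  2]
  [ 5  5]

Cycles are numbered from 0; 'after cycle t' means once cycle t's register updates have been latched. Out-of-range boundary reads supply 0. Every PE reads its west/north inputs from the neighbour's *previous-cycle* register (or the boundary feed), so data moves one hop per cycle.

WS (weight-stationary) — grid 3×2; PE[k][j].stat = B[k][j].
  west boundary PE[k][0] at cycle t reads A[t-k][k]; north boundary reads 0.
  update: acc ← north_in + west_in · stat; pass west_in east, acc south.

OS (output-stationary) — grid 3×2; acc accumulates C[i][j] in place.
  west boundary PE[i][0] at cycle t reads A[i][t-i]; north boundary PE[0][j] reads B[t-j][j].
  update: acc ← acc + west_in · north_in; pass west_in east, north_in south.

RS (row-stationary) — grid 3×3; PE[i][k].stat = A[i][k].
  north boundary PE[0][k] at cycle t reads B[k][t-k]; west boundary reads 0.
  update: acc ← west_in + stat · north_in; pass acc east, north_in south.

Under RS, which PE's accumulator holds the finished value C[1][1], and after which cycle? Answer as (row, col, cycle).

(row, col, cycle) = (1, 2, 4)

RS — PE[1][2] is where C[1][1] collects:
  after 0 — PE[1][2] acc=0, pass-E 0, pass-S 0
  after 1 — PE[1][2] acc=0, pass-E 0, pass-S 0
  after 2 — PE[1][2] acc=0, pass-E 0, pass-S 0
  after 3 — PE[1][2] acc=96, pass-E 96, pass-S 5
  after 4 — PE[1][2] acc=59, pass-E 59, pass-S 5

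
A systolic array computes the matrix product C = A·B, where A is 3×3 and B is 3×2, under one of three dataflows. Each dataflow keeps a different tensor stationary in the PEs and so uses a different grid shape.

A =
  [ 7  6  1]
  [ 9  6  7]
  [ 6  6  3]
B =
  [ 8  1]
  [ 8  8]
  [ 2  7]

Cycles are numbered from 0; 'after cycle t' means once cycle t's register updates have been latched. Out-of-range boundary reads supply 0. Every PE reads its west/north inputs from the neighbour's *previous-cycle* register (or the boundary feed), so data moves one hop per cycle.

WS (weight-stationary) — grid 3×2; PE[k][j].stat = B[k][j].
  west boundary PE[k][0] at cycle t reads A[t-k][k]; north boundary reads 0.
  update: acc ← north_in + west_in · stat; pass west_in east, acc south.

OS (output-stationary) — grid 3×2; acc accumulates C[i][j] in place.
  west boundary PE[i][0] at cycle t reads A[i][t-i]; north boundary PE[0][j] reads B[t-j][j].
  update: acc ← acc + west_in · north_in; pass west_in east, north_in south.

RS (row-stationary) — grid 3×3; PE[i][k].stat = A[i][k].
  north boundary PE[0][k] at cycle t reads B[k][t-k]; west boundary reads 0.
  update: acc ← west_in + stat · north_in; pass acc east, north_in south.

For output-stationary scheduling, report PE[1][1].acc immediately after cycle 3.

OS 3×2: PE[1][1] cycle-by-cycle (with neighbour feeds):
  t=0 PE[0][1]: acc=0 h=0 v=0
  t=0 PE[1][0]: acc=0 h=0 v=0
  t=0 PE[1][1]: acc=0 h=0 v=0
  t=1 PE[0][1]: acc=7 h=7 v=1
  t=1 PE[1][0]: acc=72 h=9 v=8
  t=1 PE[1][1]: acc=0 h=0 v=0
  t=2 PE[0][1]: acc=55 h=6 v=8
  t=2 PE[1][0]: acc=120 h=6 v=8
  t=2 PE[1][1]: acc=9 h=9 v=1
  t=3 PE[0][1]: acc=62 h=1 v=7
  t=3 PE[1][0]: acc=134 h=7 v=2
  t=3 PE[1][1]: acc=57 h=6 v=8

PE[1][1].acc = 57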